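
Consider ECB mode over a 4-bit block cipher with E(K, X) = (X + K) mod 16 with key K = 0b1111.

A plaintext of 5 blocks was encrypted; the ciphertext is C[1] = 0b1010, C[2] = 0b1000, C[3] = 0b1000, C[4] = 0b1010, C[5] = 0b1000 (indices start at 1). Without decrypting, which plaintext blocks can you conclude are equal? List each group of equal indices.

P[1] = P[4]; P[2] = P[3] = P[5]

ECB encrypts each block independently with the same key, so equal ciphertext blocks imply equal plaintext blocks.
C[1] = C[4] = 0b1010, so P[1] = P[4].
C[2] = C[3] = C[5] = 0b1000, so P[2] = P[3] = P[5].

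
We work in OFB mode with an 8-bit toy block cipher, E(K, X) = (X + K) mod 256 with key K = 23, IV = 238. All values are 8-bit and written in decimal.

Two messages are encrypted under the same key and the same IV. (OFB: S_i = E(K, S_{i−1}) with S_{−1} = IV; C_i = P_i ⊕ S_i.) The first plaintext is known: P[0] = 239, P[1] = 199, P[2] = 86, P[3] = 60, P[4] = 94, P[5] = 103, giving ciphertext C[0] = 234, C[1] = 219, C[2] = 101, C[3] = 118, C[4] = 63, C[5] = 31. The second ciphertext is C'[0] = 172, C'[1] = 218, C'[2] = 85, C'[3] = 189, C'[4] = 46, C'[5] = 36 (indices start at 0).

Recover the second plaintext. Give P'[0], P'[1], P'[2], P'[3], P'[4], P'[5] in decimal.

P'[0] = 169, P'[1] = 198, P'[2] = 102, P'[3] = 247, P'[4] = 79, P'[5] = 92

In OFB with a reused IV, both messages share the same keystream S_i, so C_i ⊕ C'_i = P_i ⊕ P'_i and thus P'_i = P_i ⊕ C_i ⊕ C'_i.
P'[0]: 239 ⊕ 234 ⊕ 172 = 169.
P'[1]: 199 ⊕ 219 ⊕ 218 = 198.
P'[2]: 86 ⊕ 101 ⊕ 85 = 102.
P'[3]: 60 ⊕ 118 ⊕ 189 = 247.
P'[4]: 94 ⊕ 63 ⊕ 46 = 79.
P'[5]: 103 ⊕ 31 ⊕ 36 = 92.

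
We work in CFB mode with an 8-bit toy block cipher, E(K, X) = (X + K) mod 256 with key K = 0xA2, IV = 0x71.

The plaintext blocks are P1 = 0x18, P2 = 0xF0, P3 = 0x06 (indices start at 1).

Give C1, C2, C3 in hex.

CFB encryption: C_i = P_i ⊕ E(K, C_{i−1}), with C_{0} = IV.
C1: E(K, 0x71) = 0x13; 0x18 ⊕ 0x13 = 0x0B.
C2: E(K, 0x0B) = 0xAD; 0xF0 ⊕ 0xAD = 0x5D.
C3: E(K, 0x5D) = 0xFF; 0x06 ⊕ 0xFF = 0xF9.

C1 = 0x0B, C2 = 0x5D, C3 = 0xF9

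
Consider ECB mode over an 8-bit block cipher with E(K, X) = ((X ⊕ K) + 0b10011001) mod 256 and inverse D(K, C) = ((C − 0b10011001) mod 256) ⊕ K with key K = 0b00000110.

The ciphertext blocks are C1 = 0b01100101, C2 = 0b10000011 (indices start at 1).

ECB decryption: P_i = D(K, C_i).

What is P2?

P2: D(K, 0b10000011) = 0b11101100.

P2 = 0b11101100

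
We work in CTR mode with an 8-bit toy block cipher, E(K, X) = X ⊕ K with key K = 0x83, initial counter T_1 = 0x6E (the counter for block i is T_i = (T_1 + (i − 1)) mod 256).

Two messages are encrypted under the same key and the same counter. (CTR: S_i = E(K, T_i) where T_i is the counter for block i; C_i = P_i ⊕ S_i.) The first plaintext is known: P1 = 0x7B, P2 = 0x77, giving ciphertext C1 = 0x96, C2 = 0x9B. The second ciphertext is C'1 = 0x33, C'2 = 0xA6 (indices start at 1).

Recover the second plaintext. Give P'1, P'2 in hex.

In CTR with a reused counter, both messages share the same keystream S_i, so C_i ⊕ C'_i = P_i ⊕ P'_i and thus P'_i = P_i ⊕ C_i ⊕ C'_i.
P'1: 0x7B ⊕ 0x96 ⊕ 0x33 = 0xDE.
P'2: 0x77 ⊕ 0x9B ⊕ 0xA6 = 0x4A.

P'1 = 0xDE, P'2 = 0x4A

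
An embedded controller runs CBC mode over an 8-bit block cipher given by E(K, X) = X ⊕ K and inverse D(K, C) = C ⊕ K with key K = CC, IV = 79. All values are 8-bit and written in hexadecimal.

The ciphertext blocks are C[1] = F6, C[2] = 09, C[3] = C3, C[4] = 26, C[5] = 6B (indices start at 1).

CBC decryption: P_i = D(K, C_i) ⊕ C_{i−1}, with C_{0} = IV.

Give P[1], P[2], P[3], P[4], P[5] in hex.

P[1] = 43, P[2] = 33, P[3] = 06, P[4] = 29, P[5] = 81

P[1]: D(K, F6) = 3A; 3A ⊕ 79 = 43.
P[2]: D(K, 09) = C5; C5 ⊕ F6 = 33.
P[3]: D(K, C3) = 0F; 0F ⊕ 09 = 06.
P[4]: D(K, 26) = EA; EA ⊕ C3 = 29.
P[5]: D(K, 6B) = A7; A7 ⊕ 26 = 81.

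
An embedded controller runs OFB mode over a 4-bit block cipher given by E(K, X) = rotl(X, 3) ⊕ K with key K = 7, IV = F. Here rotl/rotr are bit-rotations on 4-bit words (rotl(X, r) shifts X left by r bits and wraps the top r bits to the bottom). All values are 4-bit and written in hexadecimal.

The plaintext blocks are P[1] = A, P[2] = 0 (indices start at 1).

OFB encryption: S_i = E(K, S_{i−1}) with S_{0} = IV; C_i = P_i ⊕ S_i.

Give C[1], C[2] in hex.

C[1]: S = E(K, F) = 8; A ⊕ 8 = 2.
C[2]: S = E(K, 8) = 3; 0 ⊕ 3 = 3.

C[1] = 2, C[2] = 3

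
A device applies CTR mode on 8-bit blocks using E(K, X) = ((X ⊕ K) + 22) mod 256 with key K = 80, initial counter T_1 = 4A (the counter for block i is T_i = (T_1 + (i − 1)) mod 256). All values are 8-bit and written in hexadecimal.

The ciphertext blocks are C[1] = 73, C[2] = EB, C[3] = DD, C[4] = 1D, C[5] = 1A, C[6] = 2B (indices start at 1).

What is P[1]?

P[1] = 9F

CTR decryption: S_i = E(K, T_i) where T_i is the counter for block i; P_i = C_i ⊕ S_i.
P[1]: T = 4A, S = E(K, T) = EC; 73 ⊕ EC = 9F.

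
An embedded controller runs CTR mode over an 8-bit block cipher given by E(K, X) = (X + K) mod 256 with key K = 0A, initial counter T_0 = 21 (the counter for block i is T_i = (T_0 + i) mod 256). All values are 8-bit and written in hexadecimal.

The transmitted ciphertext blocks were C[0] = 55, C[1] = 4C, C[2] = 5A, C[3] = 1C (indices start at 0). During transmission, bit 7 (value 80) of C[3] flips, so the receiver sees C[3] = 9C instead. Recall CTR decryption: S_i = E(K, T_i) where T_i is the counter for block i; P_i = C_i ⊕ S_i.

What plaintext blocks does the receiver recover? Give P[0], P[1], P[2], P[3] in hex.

Only C[3] changed, to 9C. In CTR, a change in C_i flips the same bit in P_i only; the keystream is unaffected. Decrypting the received ciphertext:
P[0]: T = 21, S = E(K, T) = 2B; 55 ⊕ 2B = 7E.
P[1]: T = 22, S = E(K, T) = 2C; 4C ⊕ 2C = 60.
P[2]: T = 23, S = E(K, T) = 2D; 5A ⊕ 2D = 77.
P[3]: T = 24, S = E(K, T) = 2E; 9C ⊕ 2E = B2.
Blocks that differ from the original plaintext: P[3].

P[0] = 7E, P[1] = 60, P[2] = 77, P[3] = B2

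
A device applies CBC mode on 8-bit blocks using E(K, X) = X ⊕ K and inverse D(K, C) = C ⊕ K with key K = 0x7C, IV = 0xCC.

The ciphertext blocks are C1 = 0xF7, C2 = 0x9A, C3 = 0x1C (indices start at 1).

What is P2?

CBC decryption: P_i = D(K, C_i) ⊕ C_{i−1}, with C_{0} = IV.
P2: D(K, 0x9A) = 0xE6; 0xE6 ⊕ 0xF7 = 0x11.

P2 = 0x11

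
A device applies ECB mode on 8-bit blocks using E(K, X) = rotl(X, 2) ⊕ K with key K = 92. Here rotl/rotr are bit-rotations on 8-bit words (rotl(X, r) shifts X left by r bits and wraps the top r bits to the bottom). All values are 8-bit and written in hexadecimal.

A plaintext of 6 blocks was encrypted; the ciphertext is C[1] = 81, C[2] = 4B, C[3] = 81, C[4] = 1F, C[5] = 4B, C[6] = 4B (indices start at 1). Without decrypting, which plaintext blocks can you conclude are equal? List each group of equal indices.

P[1] = P[3]; P[2] = P[5] = P[6]

ECB encrypts each block independently with the same key, so equal ciphertext blocks imply equal plaintext blocks.
C[1] = C[3] = 81, so P[1] = P[3].
C[2] = C[5] = C[6] = 4B, so P[2] = P[5] = P[6].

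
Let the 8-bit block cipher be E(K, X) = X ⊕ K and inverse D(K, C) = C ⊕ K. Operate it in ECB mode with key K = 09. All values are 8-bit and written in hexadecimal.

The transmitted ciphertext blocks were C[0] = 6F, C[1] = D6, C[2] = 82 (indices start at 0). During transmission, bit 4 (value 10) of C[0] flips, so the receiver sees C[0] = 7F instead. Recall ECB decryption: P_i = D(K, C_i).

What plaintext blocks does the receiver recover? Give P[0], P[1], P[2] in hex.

P[0] = 76, P[1] = DF, P[2] = 8B

Only C[0] changed, to 7F. In ECB, a change in C_i affects only P_i. Decrypting the received ciphertext:
P[0]: D(K, 7F) = 76.
P[1]: D(K, D6) = DF.
P[2]: D(K, 82) = 8B.
Blocks that differ from the original plaintext: P[0].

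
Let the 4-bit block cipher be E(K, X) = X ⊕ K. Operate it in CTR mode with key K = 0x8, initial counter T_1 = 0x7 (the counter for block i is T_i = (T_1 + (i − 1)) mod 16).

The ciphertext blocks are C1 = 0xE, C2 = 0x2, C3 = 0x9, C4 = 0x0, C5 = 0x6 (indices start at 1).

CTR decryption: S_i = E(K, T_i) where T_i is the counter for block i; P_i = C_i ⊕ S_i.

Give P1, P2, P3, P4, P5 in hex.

P1: T = 0x7, S = E(K, T) = 0xF; 0xE ⊕ 0xF = 0x1.
P2: T = 0x8, S = E(K, T) = 0x0; 0x2 ⊕ 0x0 = 0x2.
P3: T = 0x9, S = E(K, T) = 0x1; 0x9 ⊕ 0x1 = 0x8.
P4: T = 0xA, S = E(K, T) = 0x2; 0x0 ⊕ 0x2 = 0x2.
P5: T = 0xB, S = E(K, T) = 0x3; 0x6 ⊕ 0x3 = 0x5.

P1 = 0x1, P2 = 0x2, P3 = 0x8, P4 = 0x2, P5 = 0x5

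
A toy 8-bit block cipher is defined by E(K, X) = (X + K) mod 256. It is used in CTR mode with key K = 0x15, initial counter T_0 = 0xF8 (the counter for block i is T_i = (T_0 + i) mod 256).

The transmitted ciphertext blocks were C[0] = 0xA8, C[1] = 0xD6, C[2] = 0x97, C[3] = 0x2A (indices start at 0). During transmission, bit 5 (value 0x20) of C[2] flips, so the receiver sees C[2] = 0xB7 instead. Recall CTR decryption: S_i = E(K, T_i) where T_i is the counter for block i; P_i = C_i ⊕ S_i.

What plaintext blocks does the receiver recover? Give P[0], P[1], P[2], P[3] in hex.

P[0] = 0xA5, P[1] = 0xD8, P[2] = 0xB8, P[3] = 0x3A

Only C[2] changed, to 0xB7. In CTR, a change in C_i flips the same bit in P_i only; the keystream is unaffected. Decrypting the received ciphertext:
P[0]: T = 0xF8, S = E(K, T) = 0x0D; 0xA8 ⊕ 0x0D = 0xA5.
P[1]: T = 0xF9, S = E(K, T) = 0x0E; 0xD6 ⊕ 0x0E = 0xD8.
P[2]: T = 0xFA, S = E(K, T) = 0x0F; 0xB7 ⊕ 0x0F = 0xB8.
P[3]: T = 0xFB, S = E(K, T) = 0x10; 0x2A ⊕ 0x10 = 0x3A.
Blocks that differ from the original plaintext: P[2].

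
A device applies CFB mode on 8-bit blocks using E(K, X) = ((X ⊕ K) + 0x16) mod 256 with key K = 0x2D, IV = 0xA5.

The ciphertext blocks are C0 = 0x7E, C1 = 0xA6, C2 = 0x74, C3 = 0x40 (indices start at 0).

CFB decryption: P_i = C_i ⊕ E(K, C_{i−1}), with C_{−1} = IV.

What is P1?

P1: E(K, 0x7E) = 0x69; 0xA6 ⊕ 0x69 = 0xCF.

P1 = 0xCF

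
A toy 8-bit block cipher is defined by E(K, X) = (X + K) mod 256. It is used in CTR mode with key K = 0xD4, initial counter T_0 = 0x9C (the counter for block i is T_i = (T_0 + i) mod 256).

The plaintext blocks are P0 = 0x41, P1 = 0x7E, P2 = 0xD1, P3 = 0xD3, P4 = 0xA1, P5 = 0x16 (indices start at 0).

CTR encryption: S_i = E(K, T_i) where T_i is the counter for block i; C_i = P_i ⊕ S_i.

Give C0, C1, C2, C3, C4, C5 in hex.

C0 = 0x31, C1 = 0x0F, C2 = 0xA3, C3 = 0xA0, C4 = 0xD5, C5 = 0x63

C0: T = 0x9C, S = E(K, T) = 0x70; 0x41 ⊕ 0x70 = 0x31.
C1: T = 0x9D, S = E(K, T) = 0x71; 0x7E ⊕ 0x71 = 0x0F.
C2: T = 0x9E, S = E(K, T) = 0x72; 0xD1 ⊕ 0x72 = 0xA3.
C3: T = 0x9F, S = E(K, T) = 0x73; 0xD3 ⊕ 0x73 = 0xA0.
C4: T = 0xA0, S = E(K, T) = 0x74; 0xA1 ⊕ 0x74 = 0xD5.
C5: T = 0xA1, S = E(K, T) = 0x75; 0x16 ⊕ 0x75 = 0x63.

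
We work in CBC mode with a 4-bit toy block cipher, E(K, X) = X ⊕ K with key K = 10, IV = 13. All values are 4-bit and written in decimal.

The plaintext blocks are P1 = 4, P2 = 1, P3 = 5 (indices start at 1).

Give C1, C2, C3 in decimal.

C1 = 3, C2 = 8, C3 = 7

CBC encryption: C_i = E(K, P_i ⊕ C_{i−1}), with C_{0} = IV.
C1: P1 ⊕ 13 = 9; E(K, 9) = 3.
C2: P2 ⊕ 3 = 2; E(K, 2) = 8.
C3: P3 ⊕ 8 = 13; E(K, 13) = 7.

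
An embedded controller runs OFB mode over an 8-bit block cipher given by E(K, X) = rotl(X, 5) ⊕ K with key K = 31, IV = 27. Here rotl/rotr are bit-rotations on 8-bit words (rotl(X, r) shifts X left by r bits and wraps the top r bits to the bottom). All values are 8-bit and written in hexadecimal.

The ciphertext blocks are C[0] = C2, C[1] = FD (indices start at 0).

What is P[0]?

P[0] = 17

OFB decryption: S_i = E(K, S_{i−1}) with S_{−1} = IV; P_i = C_i ⊕ S_i.
P[0]: S = E(K, 27) = D5; C2 ⊕ D5 = 17.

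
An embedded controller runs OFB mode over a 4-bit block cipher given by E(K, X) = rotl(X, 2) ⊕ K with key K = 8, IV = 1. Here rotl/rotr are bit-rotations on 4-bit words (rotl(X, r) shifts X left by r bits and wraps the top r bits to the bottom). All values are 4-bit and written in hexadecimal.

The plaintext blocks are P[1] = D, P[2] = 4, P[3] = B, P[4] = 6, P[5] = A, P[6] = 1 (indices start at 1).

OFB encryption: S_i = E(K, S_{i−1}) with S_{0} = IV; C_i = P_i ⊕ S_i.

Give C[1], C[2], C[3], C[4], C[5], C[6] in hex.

C[1]: S = E(K, 1) = C; D ⊕ C = 1.
C[2]: S = E(K, C) = B; 4 ⊕ B = F.
C[3]: S = E(K, B) = 6; B ⊕ 6 = D.
C[4]: S = E(K, 6) = 1; 6 ⊕ 1 = 7.
C[5]: S = E(K, 1) = C; A ⊕ C = 6.
C[6]: S = E(K, C) = B; 1 ⊕ B = A.

C[1] = 1, C[2] = F, C[3] = D, C[4] = 7, C[5] = 6, C[6] = A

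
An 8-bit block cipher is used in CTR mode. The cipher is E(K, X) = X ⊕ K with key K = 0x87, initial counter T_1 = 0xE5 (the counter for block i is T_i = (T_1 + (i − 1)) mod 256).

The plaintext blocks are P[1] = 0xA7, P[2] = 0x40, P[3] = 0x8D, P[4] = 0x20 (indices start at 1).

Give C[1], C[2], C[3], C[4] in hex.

CTR encryption: S_i = E(K, T_i) where T_i is the counter for block i; C_i = P_i ⊕ S_i.
C[1]: T = 0xE5, S = E(K, T) = 0x62; 0xA7 ⊕ 0x62 = 0xC5.
C[2]: T = 0xE6, S = E(K, T) = 0x61; 0x40 ⊕ 0x61 = 0x21.
C[3]: T = 0xE7, S = E(K, T) = 0x60; 0x8D ⊕ 0x60 = 0xED.
C[4]: T = 0xE8, S = E(K, T) = 0x6F; 0x20 ⊕ 0x6F = 0x4F.

C[1] = 0xC5, C[2] = 0x21, C[3] = 0xED, C[4] = 0x4F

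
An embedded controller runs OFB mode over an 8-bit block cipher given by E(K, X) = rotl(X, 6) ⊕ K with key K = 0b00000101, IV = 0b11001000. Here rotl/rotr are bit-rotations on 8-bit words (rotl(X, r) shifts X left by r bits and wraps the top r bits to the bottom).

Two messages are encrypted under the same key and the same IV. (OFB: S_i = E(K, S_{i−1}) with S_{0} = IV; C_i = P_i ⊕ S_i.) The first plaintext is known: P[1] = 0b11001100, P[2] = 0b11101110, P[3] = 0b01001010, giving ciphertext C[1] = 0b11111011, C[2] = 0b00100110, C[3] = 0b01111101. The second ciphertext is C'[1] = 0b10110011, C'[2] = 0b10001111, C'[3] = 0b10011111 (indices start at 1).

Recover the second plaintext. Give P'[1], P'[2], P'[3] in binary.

P'[1] = 0b10000100, P'[2] = 0b01000111, P'[3] = 0b10101000

In OFB with a reused IV, both messages share the same keystream S_i, so C_i ⊕ C'_i = P_i ⊕ P'_i and thus P'_i = P_i ⊕ C_i ⊕ C'_i.
P'[1]: 0b11001100 ⊕ 0b11111011 ⊕ 0b10110011 = 0b10000100.
P'[2]: 0b11101110 ⊕ 0b00100110 ⊕ 0b10001111 = 0b01000111.
P'[3]: 0b01001010 ⊕ 0b01111101 ⊕ 0b10011111 = 0b10101000.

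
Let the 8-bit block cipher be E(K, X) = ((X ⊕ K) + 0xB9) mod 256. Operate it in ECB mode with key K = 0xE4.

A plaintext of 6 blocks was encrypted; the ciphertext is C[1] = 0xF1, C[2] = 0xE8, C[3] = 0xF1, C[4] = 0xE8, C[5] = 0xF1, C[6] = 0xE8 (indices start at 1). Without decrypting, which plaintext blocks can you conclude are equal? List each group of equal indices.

P[1] = P[3] = P[5]; P[2] = P[4] = P[6]

ECB encrypts each block independently with the same key, so equal ciphertext blocks imply equal plaintext blocks.
C[1] = C[3] = C[5] = 0xF1, so P[1] = P[3] = P[5].
C[2] = C[4] = C[6] = 0xE8, so P[2] = P[4] = P[6].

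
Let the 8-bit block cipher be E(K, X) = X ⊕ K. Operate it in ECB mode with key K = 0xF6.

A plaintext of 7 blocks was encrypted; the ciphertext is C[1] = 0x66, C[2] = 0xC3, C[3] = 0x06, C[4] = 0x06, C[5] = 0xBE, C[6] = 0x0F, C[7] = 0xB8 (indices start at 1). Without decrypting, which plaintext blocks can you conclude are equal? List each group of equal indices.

P[3] = P[4]

ECB encrypts each block independently with the same key, so equal ciphertext blocks imply equal plaintext blocks.
C[3] = C[4] = 0x06, so P[3] = P[4].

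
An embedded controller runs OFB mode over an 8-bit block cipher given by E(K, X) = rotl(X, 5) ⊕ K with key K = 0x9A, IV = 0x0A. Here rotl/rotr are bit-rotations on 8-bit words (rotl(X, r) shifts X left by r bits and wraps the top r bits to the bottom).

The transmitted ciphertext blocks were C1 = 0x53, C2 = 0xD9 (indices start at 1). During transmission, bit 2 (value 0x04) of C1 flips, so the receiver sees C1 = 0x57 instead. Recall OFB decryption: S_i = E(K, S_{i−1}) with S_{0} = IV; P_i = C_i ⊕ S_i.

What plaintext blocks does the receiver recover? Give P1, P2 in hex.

P1 = 0x8C, P2 = 0x38

Only C1 changed, to 0x57. In OFB, a change in C_i flips the same bit in P_i only; the keystream is unaffected. Decrypting the received ciphertext:
P1: S = E(K, 0x0A) = 0xDB; 0x57 ⊕ 0xDB = 0x8C.
P2: S = E(K, 0xDB) = 0xE1; 0xD9 ⊕ 0xE1 = 0x38.
Blocks that differ from the original plaintext: P1.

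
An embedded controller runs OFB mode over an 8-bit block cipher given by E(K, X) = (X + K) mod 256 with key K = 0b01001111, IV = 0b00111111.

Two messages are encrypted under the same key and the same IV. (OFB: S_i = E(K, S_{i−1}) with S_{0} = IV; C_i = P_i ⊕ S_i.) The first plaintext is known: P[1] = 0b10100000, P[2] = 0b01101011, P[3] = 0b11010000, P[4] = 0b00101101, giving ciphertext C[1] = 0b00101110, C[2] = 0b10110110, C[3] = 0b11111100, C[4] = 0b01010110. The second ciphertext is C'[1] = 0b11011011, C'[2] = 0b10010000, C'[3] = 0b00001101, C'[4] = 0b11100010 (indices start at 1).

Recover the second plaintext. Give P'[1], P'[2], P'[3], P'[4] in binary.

P'[1] = 0b01010101, P'[2] = 0b01001101, P'[3] = 0b00100001, P'[4] = 0b10011001

In OFB with a reused IV, both messages share the same keystream S_i, so C_i ⊕ C'_i = P_i ⊕ P'_i and thus P'_i = P_i ⊕ C_i ⊕ C'_i.
P'[1]: 0b10100000 ⊕ 0b00101110 ⊕ 0b11011011 = 0b01010101.
P'[2]: 0b01101011 ⊕ 0b10110110 ⊕ 0b10010000 = 0b01001101.
P'[3]: 0b11010000 ⊕ 0b11111100 ⊕ 0b00001101 = 0b00100001.
P'[4]: 0b00101101 ⊕ 0b01010110 ⊕ 0b11100010 = 0b10011001.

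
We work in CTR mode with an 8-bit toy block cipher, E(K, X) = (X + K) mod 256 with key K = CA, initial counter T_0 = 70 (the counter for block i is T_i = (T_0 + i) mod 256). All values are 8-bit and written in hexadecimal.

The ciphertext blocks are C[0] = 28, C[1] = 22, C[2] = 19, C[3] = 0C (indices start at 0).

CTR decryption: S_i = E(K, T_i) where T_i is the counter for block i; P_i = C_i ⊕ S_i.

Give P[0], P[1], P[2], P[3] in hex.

P[0]: T = 70, S = E(K, T) = 3A; 28 ⊕ 3A = 12.
P[1]: T = 71, S = E(K, T) = 3B; 22 ⊕ 3B = 19.
P[2]: T = 72, S = E(K, T) = 3C; 19 ⊕ 3C = 25.
P[3]: T = 73, S = E(K, T) = 3D; 0C ⊕ 3D = 31.

P[0] = 12, P[1] = 19, P[2] = 25, P[3] = 31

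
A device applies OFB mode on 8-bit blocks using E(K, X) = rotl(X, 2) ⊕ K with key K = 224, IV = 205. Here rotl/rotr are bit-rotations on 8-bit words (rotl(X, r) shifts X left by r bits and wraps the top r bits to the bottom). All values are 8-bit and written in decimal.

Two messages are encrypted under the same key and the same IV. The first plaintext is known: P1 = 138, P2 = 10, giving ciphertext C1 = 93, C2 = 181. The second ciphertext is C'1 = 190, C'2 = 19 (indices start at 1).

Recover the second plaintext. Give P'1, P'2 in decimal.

P'1 = 105, P'2 = 172

In OFB with a reused IV, both messages share the same keystream S_i, so C_i ⊕ C'_i = P_i ⊕ P'_i and thus P'_i = P_i ⊕ C_i ⊕ C'_i.
P'1: 138 ⊕ 93 ⊕ 190 = 105.
P'2: 10 ⊕ 181 ⊕ 19 = 172.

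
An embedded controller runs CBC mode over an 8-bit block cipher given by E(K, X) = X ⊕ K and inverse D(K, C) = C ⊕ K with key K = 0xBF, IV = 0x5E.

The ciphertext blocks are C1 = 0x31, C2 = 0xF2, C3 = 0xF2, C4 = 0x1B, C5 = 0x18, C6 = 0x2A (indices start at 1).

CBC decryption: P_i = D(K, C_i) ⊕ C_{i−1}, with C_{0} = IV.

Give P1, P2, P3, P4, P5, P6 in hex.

P1 = 0xD0, P2 = 0x7C, P3 = 0xBF, P4 = 0x56, P5 = 0xBC, P6 = 0x8D

P1: D(K, 0x31) = 0x8E; 0x8E ⊕ 0x5E = 0xD0.
P2: D(K, 0xF2) = 0x4D; 0x4D ⊕ 0x31 = 0x7C.
P3: D(K, 0xF2) = 0x4D; 0x4D ⊕ 0xF2 = 0xBF.
P4: D(K, 0x1B) = 0xA4; 0xA4 ⊕ 0xF2 = 0x56.
P5: D(K, 0x18) = 0xA7; 0xA7 ⊕ 0x1B = 0xBC.
P6: D(K, 0x2A) = 0x95; 0x95 ⊕ 0x18 = 0x8D.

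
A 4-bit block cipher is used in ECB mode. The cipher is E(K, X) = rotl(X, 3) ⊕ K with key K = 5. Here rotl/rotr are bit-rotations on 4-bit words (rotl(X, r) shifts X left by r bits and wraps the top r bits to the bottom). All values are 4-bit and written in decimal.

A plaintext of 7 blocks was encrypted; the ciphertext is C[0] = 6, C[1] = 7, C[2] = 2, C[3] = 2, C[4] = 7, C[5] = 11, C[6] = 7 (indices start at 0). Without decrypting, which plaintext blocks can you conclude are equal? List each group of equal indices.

P[1] = P[4] = P[6]; P[2] = P[3]

ECB encrypts each block independently with the same key, so equal ciphertext blocks imply equal plaintext blocks.
C[1] = C[4] = C[6] = 7, so P[1] = P[4] = P[6].
C[2] = C[3] = 2, so P[2] = P[3].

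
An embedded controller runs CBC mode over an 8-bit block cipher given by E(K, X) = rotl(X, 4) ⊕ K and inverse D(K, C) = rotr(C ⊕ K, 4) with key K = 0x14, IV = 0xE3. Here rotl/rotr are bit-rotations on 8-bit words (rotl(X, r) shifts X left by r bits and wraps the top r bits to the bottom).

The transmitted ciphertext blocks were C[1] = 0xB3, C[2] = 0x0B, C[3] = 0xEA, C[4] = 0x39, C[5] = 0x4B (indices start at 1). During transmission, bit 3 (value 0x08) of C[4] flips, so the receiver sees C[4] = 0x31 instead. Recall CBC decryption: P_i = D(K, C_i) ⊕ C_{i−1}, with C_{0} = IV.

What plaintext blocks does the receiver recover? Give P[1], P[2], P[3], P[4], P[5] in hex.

Only C[4] changed, to 0x31. In CBC, a change in C_i garbles P_i and flips the same bit in P_{i+1}. Decrypting the received ciphertext:
P[1]: D(K, 0xB3) = 0x7A; 0x7A ⊕ 0xE3 = 0x99.
P[2]: D(K, 0x0B) = 0xF1; 0xF1 ⊕ 0xB3 = 0x42.
P[3]: D(K, 0xEA) = 0xEF; 0xEF ⊕ 0x0B = 0xE4.
P[4]: D(K, 0x31) = 0x52; 0x52 ⊕ 0xEA = 0xB8.
P[5]: D(K, 0x4B) = 0xF5; 0xF5 ⊕ 0x31 = 0xC4.
Blocks that differ from the original plaintext: P[4], P[5].

P[1] = 0x99, P[2] = 0x42, P[3] = 0xE4, P[4] = 0xB8, P[5] = 0xC4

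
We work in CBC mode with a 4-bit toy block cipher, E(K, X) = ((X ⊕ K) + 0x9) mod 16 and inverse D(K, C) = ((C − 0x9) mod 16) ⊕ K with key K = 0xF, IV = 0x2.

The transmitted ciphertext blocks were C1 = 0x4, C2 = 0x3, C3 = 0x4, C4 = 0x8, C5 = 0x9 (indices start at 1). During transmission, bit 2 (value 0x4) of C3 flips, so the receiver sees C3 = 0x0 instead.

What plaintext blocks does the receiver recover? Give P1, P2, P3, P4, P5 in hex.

P1 = 0x6, P2 = 0x1, P3 = 0xB, P4 = 0x0, P5 = 0x7

CBC decryption: P_i = D(K, C_i) ⊕ C_{i−1}, with C_{0} = IV.
Only C3 changed, to 0x0. In CBC, a change in C_i garbles P_i and flips the same bit in P_{i+1}. Decrypting the received ciphertext:
P1: D(K, 0x4) = 0x4; 0x4 ⊕ 0x2 = 0x6.
P2: D(K, 0x3) = 0x5; 0x5 ⊕ 0x4 = 0x1.
P3: D(K, 0x0) = 0x8; 0x8 ⊕ 0x3 = 0xB.
P4: D(K, 0x8) = 0x0; 0x0 ⊕ 0x0 = 0x0.
P5: D(K, 0x9) = 0xF; 0xF ⊕ 0x8 = 0x7.
Blocks that differ from the original plaintext: P3, P4.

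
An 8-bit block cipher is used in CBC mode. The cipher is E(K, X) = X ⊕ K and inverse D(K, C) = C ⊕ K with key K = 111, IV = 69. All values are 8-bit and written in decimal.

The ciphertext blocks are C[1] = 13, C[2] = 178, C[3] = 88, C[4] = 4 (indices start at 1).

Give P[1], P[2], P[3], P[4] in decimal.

P[1] = 39, P[2] = 208, P[3] = 133, P[4] = 51

CBC decryption: P_i = D(K, C_i) ⊕ C_{i−1}, with C_{0} = IV.
P[1]: D(K, 13) = 98; 98 ⊕ 69 = 39.
P[2]: D(K, 178) = 221; 221 ⊕ 13 = 208.
P[3]: D(K, 88) = 55; 55 ⊕ 178 = 133.
P[4]: D(K, 4) = 107; 107 ⊕ 88 = 51.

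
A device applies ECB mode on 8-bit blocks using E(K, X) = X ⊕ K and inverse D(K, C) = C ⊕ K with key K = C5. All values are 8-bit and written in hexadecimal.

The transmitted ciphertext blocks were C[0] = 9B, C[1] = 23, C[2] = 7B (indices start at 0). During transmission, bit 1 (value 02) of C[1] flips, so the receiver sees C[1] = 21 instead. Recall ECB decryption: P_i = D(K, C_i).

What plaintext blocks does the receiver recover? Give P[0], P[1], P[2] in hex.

P[0] = 5E, P[1] = E4, P[2] = BE

Only C[1] changed, to 21. In ECB, a change in C_i affects only P_i. Decrypting the received ciphertext:
P[0]: D(K, 9B) = 5E.
P[1]: D(K, 21) = E4.
P[2]: D(K, 7B) = BE.
Blocks that differ from the original plaintext: P[1].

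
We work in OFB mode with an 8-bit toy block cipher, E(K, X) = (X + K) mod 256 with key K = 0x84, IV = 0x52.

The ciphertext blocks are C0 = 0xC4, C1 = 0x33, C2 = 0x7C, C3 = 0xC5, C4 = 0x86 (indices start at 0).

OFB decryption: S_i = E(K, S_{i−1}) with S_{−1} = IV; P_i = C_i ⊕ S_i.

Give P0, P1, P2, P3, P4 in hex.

P0 = 0x12, P1 = 0x69, P2 = 0xA2, P3 = 0xA7, P4 = 0x60

P0: S = E(K, 0x52) = 0xD6; 0xC4 ⊕ 0xD6 = 0x12.
P1: S = E(K, 0xD6) = 0x5A; 0x33 ⊕ 0x5A = 0x69.
P2: S = E(K, 0x5A) = 0xDE; 0x7C ⊕ 0xDE = 0xA2.
P3: S = E(K, 0xDE) = 0x62; 0xC5 ⊕ 0x62 = 0xA7.
P4: S = E(K, 0x62) = 0xE6; 0x86 ⊕ 0xE6 = 0x60.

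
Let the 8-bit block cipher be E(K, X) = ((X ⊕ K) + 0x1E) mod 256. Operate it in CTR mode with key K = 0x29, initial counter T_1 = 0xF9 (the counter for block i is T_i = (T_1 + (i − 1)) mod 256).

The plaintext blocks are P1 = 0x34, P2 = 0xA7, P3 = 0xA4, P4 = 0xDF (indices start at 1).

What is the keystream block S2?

CTR encryption: S_i = E(K, T_i) where T_i is the counter for block i; C_i = P_i ⊕ S_i.
C1: T = 0xF9, S = E(K, T) = 0xEE; 0x34 ⊕ 0xEE = 0xDA.
C2: T = 0xFA, S = E(K, T) = 0xF1; 0xA7 ⊕ 0xF1 = 0x56.
So S2 = 0xF1.

0xF1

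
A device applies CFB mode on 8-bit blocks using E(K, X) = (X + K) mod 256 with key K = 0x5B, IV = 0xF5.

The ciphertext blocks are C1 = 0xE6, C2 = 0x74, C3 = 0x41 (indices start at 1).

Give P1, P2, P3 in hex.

CFB decryption: P_i = C_i ⊕ E(K, C_{i−1}), with C_{0} = IV.
P1: E(K, 0xF5) = 0x50; 0xE6 ⊕ 0x50 = 0xB6.
P2: E(K, 0xE6) = 0x41; 0x74 ⊕ 0x41 = 0x35.
P3: E(K, 0x74) = 0xCF; 0x41 ⊕ 0xCF = 0x8E.

P1 = 0xB6, P2 = 0x35, P3 = 0x8E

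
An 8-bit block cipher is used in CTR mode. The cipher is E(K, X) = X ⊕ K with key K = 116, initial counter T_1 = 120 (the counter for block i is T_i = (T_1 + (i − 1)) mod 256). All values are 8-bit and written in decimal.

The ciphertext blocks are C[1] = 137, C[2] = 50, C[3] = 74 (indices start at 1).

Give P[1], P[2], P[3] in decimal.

P[1] = 133, P[2] = 63, P[3] = 68

CTR decryption: S_i = E(K, T_i) where T_i is the counter for block i; P_i = C_i ⊕ S_i.
P[1]: T = 120, S = E(K, T) = 12; 137 ⊕ 12 = 133.
P[2]: T = 121, S = E(K, T) = 13; 50 ⊕ 13 = 63.
P[3]: T = 122, S = E(K, T) = 14; 74 ⊕ 14 = 68.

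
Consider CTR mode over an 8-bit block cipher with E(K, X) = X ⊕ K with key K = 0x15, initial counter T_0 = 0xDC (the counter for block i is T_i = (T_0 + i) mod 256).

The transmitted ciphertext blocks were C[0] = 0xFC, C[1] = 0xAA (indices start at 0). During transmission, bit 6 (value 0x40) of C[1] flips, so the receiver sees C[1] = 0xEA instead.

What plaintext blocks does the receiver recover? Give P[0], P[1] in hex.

P[0] = 0x35, P[1] = 0x22

CTR decryption: S_i = E(K, T_i) where T_i is the counter for block i; P_i = C_i ⊕ S_i.
Only C[1] changed, to 0xEA. In CTR, a change in C_i flips the same bit in P_i only; the keystream is unaffected. Decrypting the received ciphertext:
P[0]: T = 0xDC, S = E(K, T) = 0xC9; 0xFC ⊕ 0xC9 = 0x35.
P[1]: T = 0xDD, S = E(K, T) = 0xC8; 0xEA ⊕ 0xC8 = 0x22.
Blocks that differ from the original plaintext: P[1].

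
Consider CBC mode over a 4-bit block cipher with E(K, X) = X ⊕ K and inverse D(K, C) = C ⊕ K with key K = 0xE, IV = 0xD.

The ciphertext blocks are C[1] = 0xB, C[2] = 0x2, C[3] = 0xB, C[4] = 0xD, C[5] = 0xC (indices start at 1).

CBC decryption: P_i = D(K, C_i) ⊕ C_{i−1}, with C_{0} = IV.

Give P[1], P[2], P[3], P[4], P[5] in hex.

P[1]: D(K, 0xB) = 0x5; 0x5 ⊕ 0xD = 0x8.
P[2]: D(K, 0x2) = 0xC; 0xC ⊕ 0xB = 0x7.
P[3]: D(K, 0xB) = 0x5; 0x5 ⊕ 0x2 = 0x7.
P[4]: D(K, 0xD) = 0x3; 0x3 ⊕ 0xB = 0x8.
P[5]: D(K, 0xC) = 0x2; 0x2 ⊕ 0xD = 0xF.

P[1] = 0x8, P[2] = 0x7, P[3] = 0x7, P[4] = 0x8, P[5] = 0xF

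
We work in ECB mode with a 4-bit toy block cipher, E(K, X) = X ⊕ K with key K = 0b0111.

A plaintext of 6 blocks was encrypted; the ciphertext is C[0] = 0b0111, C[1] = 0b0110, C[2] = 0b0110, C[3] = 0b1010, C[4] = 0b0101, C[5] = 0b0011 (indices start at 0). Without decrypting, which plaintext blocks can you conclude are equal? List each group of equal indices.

P[1] = P[2]

ECB encrypts each block independently with the same key, so equal ciphertext blocks imply equal plaintext blocks.
C[1] = C[2] = 0b0110, so P[1] = P[2].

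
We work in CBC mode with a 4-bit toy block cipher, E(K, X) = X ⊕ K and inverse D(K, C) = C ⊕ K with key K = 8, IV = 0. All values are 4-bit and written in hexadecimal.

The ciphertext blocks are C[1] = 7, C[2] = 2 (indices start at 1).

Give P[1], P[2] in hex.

CBC decryption: P_i = D(K, C_i) ⊕ C_{i−1}, with C_{0} = IV.
P[1]: D(K, 7) = F; F ⊕ 0 = F.
P[2]: D(K, 2) = A; A ⊕ 7 = D.

P[1] = F, P[2] = D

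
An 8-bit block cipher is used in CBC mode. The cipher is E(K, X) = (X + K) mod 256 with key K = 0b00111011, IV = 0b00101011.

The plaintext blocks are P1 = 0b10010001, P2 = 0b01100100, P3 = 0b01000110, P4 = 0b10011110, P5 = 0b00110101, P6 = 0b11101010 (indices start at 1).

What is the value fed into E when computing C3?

CBC encryption: C_i = E(K, P_i ⊕ C_{i−1}), with C_{0} = IV.
C1: P1 ⊕ 0b00101011 = 0b10111010; E(K, 0b10111010) = 0b11110101.
C2: P2 ⊕ 0b11110101 = 0b10010001; E(K, 0b10010001) = 0b11001100.
C3: P3 ⊕ 0b11001100 = 0b10001010; E(K, 0b10001010) = 0b11000101.
So the input to E for block 3 is 0b10001010.

0b10001010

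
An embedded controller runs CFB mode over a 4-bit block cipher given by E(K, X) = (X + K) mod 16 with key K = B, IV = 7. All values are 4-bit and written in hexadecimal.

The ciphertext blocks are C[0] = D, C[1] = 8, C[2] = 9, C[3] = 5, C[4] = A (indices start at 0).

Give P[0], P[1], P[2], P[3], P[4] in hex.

P[0] = F, P[1] = 0, P[2] = A, P[3] = 1, P[4] = A

CFB decryption: P_i = C_i ⊕ E(K, C_{i−1}), with C_{−1} = IV.
P[0]: E(K, 7) = 2; D ⊕ 2 = F.
P[1]: E(K, D) = 8; 8 ⊕ 8 = 0.
P[2]: E(K, 8) = 3; 9 ⊕ 3 = A.
P[3]: E(K, 9) = 4; 5 ⊕ 4 = 1.
P[4]: E(K, 5) = 0; A ⊕ 0 = A.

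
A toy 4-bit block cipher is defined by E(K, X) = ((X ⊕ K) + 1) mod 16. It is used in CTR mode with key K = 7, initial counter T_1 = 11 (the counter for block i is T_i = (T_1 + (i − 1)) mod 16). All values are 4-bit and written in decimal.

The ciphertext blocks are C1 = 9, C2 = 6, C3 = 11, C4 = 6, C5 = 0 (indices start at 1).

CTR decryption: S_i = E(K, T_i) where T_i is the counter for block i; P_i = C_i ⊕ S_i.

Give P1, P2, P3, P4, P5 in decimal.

P1: T = 11, S = E(K, T) = 13; 9 ⊕ 13 = 4.
P2: T = 12, S = E(K, T) = 12; 6 ⊕ 12 = 10.
P3: T = 13, S = E(K, T) = 11; 11 ⊕ 11 = 0.
P4: T = 14, S = E(K, T) = 10; 6 ⊕ 10 = 12.
P5: T = 15, S = E(K, T) = 9; 0 ⊕ 9 = 9.

P1 = 4, P2 = 10, P3 = 0, P4 = 12, P5 = 9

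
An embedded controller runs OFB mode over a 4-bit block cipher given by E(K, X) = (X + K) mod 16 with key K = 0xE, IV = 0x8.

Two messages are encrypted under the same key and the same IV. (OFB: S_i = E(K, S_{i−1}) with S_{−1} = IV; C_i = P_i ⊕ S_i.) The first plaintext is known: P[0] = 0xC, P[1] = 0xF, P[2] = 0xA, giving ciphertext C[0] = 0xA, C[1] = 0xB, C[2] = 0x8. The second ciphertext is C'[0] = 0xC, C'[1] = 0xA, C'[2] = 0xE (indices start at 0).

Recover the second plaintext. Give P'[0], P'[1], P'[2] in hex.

P'[0] = 0xA, P'[1] = 0xE, P'[2] = 0xC

In OFB with a reused IV, both messages share the same keystream S_i, so C_i ⊕ C'_i = P_i ⊕ P'_i and thus P'_i = P_i ⊕ C_i ⊕ C'_i.
P'[0]: 0xC ⊕ 0xA ⊕ 0xC = 0xA.
P'[1]: 0xF ⊕ 0xB ⊕ 0xA = 0xE.
P'[2]: 0xA ⊕ 0x8 ⊕ 0xE = 0xC.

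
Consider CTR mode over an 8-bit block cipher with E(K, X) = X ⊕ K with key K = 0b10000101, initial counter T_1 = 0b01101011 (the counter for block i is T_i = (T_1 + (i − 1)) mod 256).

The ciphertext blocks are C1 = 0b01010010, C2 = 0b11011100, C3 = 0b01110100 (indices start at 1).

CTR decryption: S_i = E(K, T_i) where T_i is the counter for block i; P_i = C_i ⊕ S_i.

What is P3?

P3 = 0b10011100

P3: T = 0b01101101, S = E(K, T) = 0b11101000; 0b01110100 ⊕ 0b11101000 = 0b10011100.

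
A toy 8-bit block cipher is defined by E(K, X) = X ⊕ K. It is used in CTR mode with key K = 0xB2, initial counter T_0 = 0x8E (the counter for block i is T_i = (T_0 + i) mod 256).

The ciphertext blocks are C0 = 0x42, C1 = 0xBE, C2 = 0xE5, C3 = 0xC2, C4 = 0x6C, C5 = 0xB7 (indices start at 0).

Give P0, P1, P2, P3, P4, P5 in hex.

P0 = 0x7E, P1 = 0x83, P2 = 0xC7, P3 = 0xE1, P4 = 0x4C, P5 = 0x96

CTR decryption: S_i = E(K, T_i) where T_i is the counter for block i; P_i = C_i ⊕ S_i.
P0: T = 0x8E, S = E(K, T) = 0x3C; 0x42 ⊕ 0x3C = 0x7E.
P1: T = 0x8F, S = E(K, T) = 0x3D; 0xBE ⊕ 0x3D = 0x83.
P2: T = 0x90, S = E(K, T) = 0x22; 0xE5 ⊕ 0x22 = 0xC7.
P3: T = 0x91, S = E(K, T) = 0x23; 0xC2 ⊕ 0x23 = 0xE1.
P4: T = 0x92, S = E(K, T) = 0x20; 0x6C ⊕ 0x20 = 0x4C.
P5: T = 0x93, S = E(K, T) = 0x21; 0xB7 ⊕ 0x21 = 0x96.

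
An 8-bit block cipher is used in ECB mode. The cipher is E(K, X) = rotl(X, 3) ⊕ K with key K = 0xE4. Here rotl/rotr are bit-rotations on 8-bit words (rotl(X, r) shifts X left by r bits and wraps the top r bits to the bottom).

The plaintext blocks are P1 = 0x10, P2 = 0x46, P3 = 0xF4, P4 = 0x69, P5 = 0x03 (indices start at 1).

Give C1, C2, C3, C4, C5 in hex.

C1 = 0x64, C2 = 0xD6, C3 = 0x43, C4 = 0xAF, C5 = 0xFC

ECB encryption: C_i = E(K, P_i).
C1: E(K, 0x10) = 0x64.
C2: E(K, 0x46) = 0xD6.
C3: E(K, 0xF4) = 0x43.
C4: E(K, 0x69) = 0xAF.
C5: E(K, 0x03) = 0xFC.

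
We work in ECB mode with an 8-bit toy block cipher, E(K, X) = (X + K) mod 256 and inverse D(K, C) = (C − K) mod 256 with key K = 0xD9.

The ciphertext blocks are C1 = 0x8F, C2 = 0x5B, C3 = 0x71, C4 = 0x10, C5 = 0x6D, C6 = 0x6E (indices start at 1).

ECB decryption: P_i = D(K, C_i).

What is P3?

P3 = 0x98

P3: D(K, 0x71) = 0x98.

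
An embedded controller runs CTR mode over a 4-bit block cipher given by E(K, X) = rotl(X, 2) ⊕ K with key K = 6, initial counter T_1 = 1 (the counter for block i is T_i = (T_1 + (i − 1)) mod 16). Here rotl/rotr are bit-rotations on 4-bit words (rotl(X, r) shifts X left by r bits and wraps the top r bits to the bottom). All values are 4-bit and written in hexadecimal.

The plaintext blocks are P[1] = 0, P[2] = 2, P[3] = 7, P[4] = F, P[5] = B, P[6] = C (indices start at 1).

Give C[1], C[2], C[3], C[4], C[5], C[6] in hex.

CTR encryption: S_i = E(K, T_i) where T_i is the counter for block i; C_i = P_i ⊕ S_i.
C[1]: T = 1, S = E(K, T) = 2; 0 ⊕ 2 = 2.
C[2]: T = 2, S = E(K, T) = E; 2 ⊕ E = C.
C[3]: T = 3, S = E(K, T) = A; 7 ⊕ A = D.
C[4]: T = 4, S = E(K, T) = 7; F ⊕ 7 = 8.
C[5]: T = 5, S = E(K, T) = 3; B ⊕ 3 = 8.
C[6]: T = 6, S = E(K, T) = F; C ⊕ F = 3.

C[1] = 2, C[2] = C, C[3] = D, C[4] = 8, C[5] = 8, C[6] = 3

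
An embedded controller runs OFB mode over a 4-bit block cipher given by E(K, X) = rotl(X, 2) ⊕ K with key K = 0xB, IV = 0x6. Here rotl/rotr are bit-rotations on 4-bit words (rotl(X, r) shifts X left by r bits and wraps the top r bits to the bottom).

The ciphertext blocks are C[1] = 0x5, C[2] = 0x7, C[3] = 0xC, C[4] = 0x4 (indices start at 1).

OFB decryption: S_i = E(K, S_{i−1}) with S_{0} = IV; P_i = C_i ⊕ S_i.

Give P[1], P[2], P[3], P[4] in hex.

P[1]: S = E(K, 0x6) = 0x2; 0x5 ⊕ 0x2 = 0x7.
P[2]: S = E(K, 0x2) = 0x3; 0x7 ⊕ 0x3 = 0x4.
P[3]: S = E(K, 0x3) = 0x7; 0xC ⊕ 0x7 = 0xB.
P[4]: S = E(K, 0x7) = 0x6; 0x4 ⊕ 0x6 = 0x2.

P[1] = 0x7, P[2] = 0x4, P[3] = 0xB, P[4] = 0x2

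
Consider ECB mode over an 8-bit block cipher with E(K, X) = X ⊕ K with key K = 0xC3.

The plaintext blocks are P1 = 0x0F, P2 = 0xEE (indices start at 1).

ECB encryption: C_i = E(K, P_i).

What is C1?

C1: E(K, 0x0F) = 0xCC.

C1 = 0xCC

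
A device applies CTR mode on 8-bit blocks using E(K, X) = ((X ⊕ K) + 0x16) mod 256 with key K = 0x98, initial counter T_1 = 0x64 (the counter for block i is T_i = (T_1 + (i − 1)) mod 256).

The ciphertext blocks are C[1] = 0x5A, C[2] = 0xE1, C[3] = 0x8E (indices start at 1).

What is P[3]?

P[3] = 0x9A

CTR decryption: S_i = E(K, T_i) where T_i is the counter for block i; P_i = C_i ⊕ S_i.
P[3]: T = 0x66, S = E(K, T) = 0x14; 0x8E ⊕ 0x14 = 0x9A.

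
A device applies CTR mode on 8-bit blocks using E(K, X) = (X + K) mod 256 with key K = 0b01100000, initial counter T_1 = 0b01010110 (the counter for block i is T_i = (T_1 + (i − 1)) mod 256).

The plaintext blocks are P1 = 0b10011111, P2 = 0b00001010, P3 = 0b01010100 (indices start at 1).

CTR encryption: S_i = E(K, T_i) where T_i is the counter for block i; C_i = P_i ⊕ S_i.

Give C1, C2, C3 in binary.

C1: T = 0b01010110, S = E(K, T) = 0b10110110; 0b10011111 ⊕ 0b10110110 = 0b00101001.
C2: T = 0b01010111, S = E(K, T) = 0b10110111; 0b00001010 ⊕ 0b10110111 = 0b10111101.
C3: T = 0b01011000, S = E(K, T) = 0b10111000; 0b01010100 ⊕ 0b10111000 = 0b11101100.

C1 = 0b00101001, C2 = 0b10111101, C3 = 0b11101100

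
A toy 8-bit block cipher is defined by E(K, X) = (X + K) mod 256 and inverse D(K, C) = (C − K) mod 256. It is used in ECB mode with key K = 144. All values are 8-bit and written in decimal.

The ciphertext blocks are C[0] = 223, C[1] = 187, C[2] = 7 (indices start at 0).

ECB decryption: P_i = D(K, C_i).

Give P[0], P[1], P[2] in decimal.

P[0]: D(K, 223) = 79.
P[1]: D(K, 187) = 43.
P[2]: D(K, 7) = 119.

P[0] = 79, P[1] = 43, P[2] = 119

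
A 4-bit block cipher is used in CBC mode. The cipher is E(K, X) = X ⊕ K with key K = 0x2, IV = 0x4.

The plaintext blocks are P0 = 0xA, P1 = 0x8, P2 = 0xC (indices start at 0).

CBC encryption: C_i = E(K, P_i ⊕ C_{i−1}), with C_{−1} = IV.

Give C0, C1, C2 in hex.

C0 = 0xC, C1 = 0x6, C2 = 0x8

C0: P0 ⊕ 0x4 = 0xE; E(K, 0xE) = 0xC.
C1: P1 ⊕ 0xC = 0x4; E(K, 0x4) = 0x6.
C2: P2 ⊕ 0x6 = 0xA; E(K, 0xA) = 0x8.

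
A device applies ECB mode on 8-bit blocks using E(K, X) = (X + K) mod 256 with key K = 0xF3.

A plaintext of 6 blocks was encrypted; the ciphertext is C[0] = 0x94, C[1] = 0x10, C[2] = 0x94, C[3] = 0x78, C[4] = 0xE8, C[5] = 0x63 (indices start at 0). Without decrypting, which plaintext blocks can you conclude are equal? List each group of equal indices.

P[0] = P[2]

ECB encrypts each block independently with the same key, so equal ciphertext blocks imply equal plaintext blocks.
C[0] = C[2] = 0x94, so P[0] = P[2].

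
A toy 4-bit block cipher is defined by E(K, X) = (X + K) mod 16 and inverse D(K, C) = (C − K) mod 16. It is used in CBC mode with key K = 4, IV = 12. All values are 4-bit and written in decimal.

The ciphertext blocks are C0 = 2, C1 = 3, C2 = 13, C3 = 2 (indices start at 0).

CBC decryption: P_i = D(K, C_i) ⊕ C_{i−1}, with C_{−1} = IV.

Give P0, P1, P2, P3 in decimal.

P0: D(K, 2) = 14; 14 ⊕ 12 = 2.
P1: D(K, 3) = 15; 15 ⊕ 2 = 13.
P2: D(K, 13) = 9; 9 ⊕ 3 = 10.
P3: D(K, 2) = 14; 14 ⊕ 13 = 3.

P0 = 2, P1 = 13, P2 = 10, P3 = 3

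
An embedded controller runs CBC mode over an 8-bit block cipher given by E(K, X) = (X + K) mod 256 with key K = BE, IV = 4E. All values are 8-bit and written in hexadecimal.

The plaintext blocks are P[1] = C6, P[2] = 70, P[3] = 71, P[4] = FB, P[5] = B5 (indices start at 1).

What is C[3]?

C[3] = 43

CBC encryption: C_i = E(K, P_i ⊕ C_{i−1}), with C_{0} = IV.
C[1]: P[1] ⊕ 4E = 88; E(K, 88) = 46.
C[2]: P[2] ⊕ 46 = 36; E(K, 36) = F4.
C[3]: P[3] ⊕ F4 = 85; E(K, 85) = 43.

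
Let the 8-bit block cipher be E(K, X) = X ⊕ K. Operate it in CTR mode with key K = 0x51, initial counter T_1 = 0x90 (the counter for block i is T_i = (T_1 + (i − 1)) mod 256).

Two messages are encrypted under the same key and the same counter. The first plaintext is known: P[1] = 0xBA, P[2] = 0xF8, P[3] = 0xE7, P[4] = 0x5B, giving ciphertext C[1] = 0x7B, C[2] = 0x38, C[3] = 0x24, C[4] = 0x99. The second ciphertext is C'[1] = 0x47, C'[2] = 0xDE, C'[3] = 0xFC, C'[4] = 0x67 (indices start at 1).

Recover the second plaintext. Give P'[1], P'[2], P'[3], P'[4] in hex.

P'[1] = 0x86, P'[2] = 0x1E, P'[3] = 0x3F, P'[4] = 0xA5

In CTR with a reused counter, both messages share the same keystream S_i, so C_i ⊕ C'_i = P_i ⊕ P'_i and thus P'_i = P_i ⊕ C_i ⊕ C'_i.
P'[1]: 0xBA ⊕ 0x7B ⊕ 0x47 = 0x86.
P'[2]: 0xF8 ⊕ 0x38 ⊕ 0xDE = 0x1E.
P'[3]: 0xE7 ⊕ 0x24 ⊕ 0xFC = 0x3F.
P'[4]: 0x5B ⊕ 0x99 ⊕ 0x67 = 0xA5.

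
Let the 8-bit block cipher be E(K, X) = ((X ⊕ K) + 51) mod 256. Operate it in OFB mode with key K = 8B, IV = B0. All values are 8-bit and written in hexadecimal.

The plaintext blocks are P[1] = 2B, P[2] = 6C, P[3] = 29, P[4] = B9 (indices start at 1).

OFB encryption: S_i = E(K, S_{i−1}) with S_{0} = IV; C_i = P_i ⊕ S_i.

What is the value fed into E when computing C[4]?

C[1]: S = E(K, B0) = 8C; 2B ⊕ 8C = A7.
C[2]: S = E(K, 8C) = 58; 6C ⊕ 58 = 34.
C[3]: S = E(K, 58) = 24; 29 ⊕ 24 = 0D.
C[4]: S = E(K, 24) = 00; B9 ⊕ 00 = B9.
So the input to E for block [4] is 24.

24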